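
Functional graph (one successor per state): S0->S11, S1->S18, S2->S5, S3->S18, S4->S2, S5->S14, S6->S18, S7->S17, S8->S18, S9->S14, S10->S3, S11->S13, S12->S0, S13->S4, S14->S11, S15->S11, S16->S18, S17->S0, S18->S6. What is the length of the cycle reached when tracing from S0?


Trace from S0 until a state repeats:
  S0 -> S11 -> S13 -> S4 -> S2 -> S5 -> S14 -> S11
S11 first seen at step 1, revisited at step 7.
Cycle length = 7 - 1 = 6

6


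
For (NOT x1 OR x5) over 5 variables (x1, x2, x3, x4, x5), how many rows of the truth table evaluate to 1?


Formula: (NOT x1 OR x5) over 5 vars (32 rows)
Evaluate each row (x1, x2, x3, x4, x5 as bits, MSB first):
  row 0 [00000]: (NOT 0 OR 0) -> 1
  row 1 [00001]: (NOT 0 OR 1) -> 1
  row 2 [00010]: (NOT 0 OR 0) -> 1
  row 3 [00011]: (NOT 0 OR 1) -> 1
  row 4 [00100]: (NOT 0 OR 0) -> 1
  row 5 [00101]: (NOT 0 OR 1) -> 1
  row 6 [00110]: (NOT 0 OR 0) -> 1
  row 7 [00111]: (NOT 0 OR 1) -> 1
  row 8 [01000]: (NOT 0 OR 0) -> 1
  row 9 [01001]: (NOT 0 OR 1) -> 1
  row 10 [01010]: (NOT 0 OR 0) -> 1
  row 11 [01011]: (NOT 0 OR 1) -> 1
  row 12 [01100]: (NOT 0 OR 0) -> 1
  row 13 [01101]: (NOT 0 OR 1) -> 1
  row 14 [01110]: (NOT 0 OR 0) -> 1
  row 15 [01111]: (NOT 0 OR 1) -> 1
  row 16 [10000]: (NOT 1 OR 0) -> 0
  row 17 [10001]: (NOT 1 OR 1) -> 1
  row 18 [10010]: (NOT 1 OR 0) -> 0
  row 19 [10011]: (NOT 1 OR 1) -> 1
  row 20 [10100]: (NOT 1 OR 0) -> 0
  row 21 [10101]: (NOT 1 OR 1) -> 1
  row 22 [10110]: (NOT 1 OR 0) -> 0
  row 23 [10111]: (NOT 1 OR 1) -> 1
  row 24 [11000]: (NOT 1 OR 0) -> 0
  row 25 [11001]: (NOT 1 OR 1) -> 1
  row 26 [11010]: (NOT 1 OR 0) -> 0
  row 27 [11011]: (NOT 1 OR 1) -> 1
  row 28 [11100]: (NOT 1 OR 0) -> 0
  row 29 [11101]: (NOT 1 OR 1) -> 1
  row 30 [11110]: (NOT 1 OR 0) -> 0
  row 31 [11111]: (NOT 1 OR 1) -> 1
Full result column, 8 rows per line (x1,x2 fixed per line; x3,x4,x5 runs 000..111 left to right):
  rows 0-7 [x1,x2=00]: 11111111  (ones: 8)
  rows 8-15 [x1,x2=01]: 11111111  (ones: 8)
  rows 16-23 [x1,x2=10]: 01010101  (ones: 4)
  rows 24-31 [x1,x2=11]: 01010101  (ones: 4)
Count of 1-rows = 8+8+4+4 = 24

24


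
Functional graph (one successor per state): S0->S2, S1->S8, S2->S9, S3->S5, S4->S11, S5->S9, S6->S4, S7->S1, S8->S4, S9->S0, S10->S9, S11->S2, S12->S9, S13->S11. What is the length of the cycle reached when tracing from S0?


Trace from S0 until a state repeats:
  S0 -> S2 -> S9 -> S0
S0 first seen at step 0, revisited at step 3.
Cycle length = 3 - 0 = 3

3


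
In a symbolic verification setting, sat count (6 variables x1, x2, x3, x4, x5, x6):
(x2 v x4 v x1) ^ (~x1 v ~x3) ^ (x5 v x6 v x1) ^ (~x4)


CNF with 4 clauses over 6 vars (64 assignments).
An assignment satisfies CNF iff every clause has >=1 true literal.
Check each row (bits = x1,x2,x3,x4,x5,x6; clause T/F shown):
  row 0 [000000]: clauses=FTFT -> 0
  row 1 [000001]: clauses=FTTT -> 0
  row 2 [000010]: clauses=FTTT -> 0
  row 3 [000011]: clauses=FTTT -> 0
  row 4 [000100]: clauses=TTFF -> 0
  (every remaining row is evaluated the same way; all 64 results are listed next)
Full result column, 8 rows per line (x1,x2,x3 fixed per line; x4,x5,x6 runs 000..111 left to right):
  rows 0-7 [x1,x2,x3=000]: 00000000  (ones: 0)
  rows 8-15 [x1,x2,x3=001]: 00000000  (ones: 0)
  rows 16-23 [x1,x2,x3=010]: 01110000  (ones: 3)
  rows 24-31 [x1,x2,x3=011]: 01110000  (ones: 3)
  rows 32-39 [x1,x2,x3=100]: 11110000  (ones: 4)
  rows 40-47 [x1,x2,x3=101]: 00000000  (ones: 0)
  rows 48-55 [x1,x2,x3=110]: 11110000  (ones: 4)
  rows 56-63 [x1,x2,x3=111]: 00000000  (ones: 0)
Satisfying assignments = 0+0+3+3+4+0+4+0 = 14

14


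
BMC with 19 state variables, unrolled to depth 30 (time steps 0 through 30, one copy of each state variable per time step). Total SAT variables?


BMC unrolls to depth k, creating one copy of each state var for steps 0..k.
Step count = 30 + 1 = 31 (steps 0 through 30)
Vars per step = 19
Total = 19 * 31 = 589

589


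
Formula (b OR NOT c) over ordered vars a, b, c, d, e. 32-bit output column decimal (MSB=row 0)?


Formula: (b OR NOT c) over a, b, c, d, e (32 rows)
Evaluate each row (bits = a,b,c,d,e, MSB first):
  row 0 [00000]: (0 OR NOT 0) -> 1
  row 1 [00001]: (0 OR NOT 0) -> 1
  row 2 [00010]: (0 OR NOT 0) -> 1
  row 3 [00011]: (0 OR NOT 0) -> 1
  row 4 [00100]: (0 OR NOT 1) -> 0
  row 5 [00101]: (0 OR NOT 1) -> 0
  row 6 [00110]: (0 OR NOT 1) -> 0
  row 7 [00111]: (0 OR NOT 1) -> 0
  row 8 [01000]: (1 OR NOT 0) -> 1
  row 9 [01001]: (1 OR NOT 0) -> 1
  row 10 [01010]: (1 OR NOT 0) -> 1
  row 11 [01011]: (1 OR NOT 0) -> 1
  row 12 [01100]: (1 OR NOT 1) -> 1
  row 13 [01101]: (1 OR NOT 1) -> 1
  row 14 [01110]: (1 OR NOT 1) -> 1
  row 15 [01111]: (1 OR NOT 1) -> 1
  row 16 [10000]: (0 OR NOT 0) -> 1
  row 17 [10001]: (0 OR NOT 0) -> 1
  row 18 [10010]: (0 OR NOT 0) -> 1
  row 19 [10011]: (0 OR NOT 0) -> 1
  row 20 [10100]: (0 OR NOT 1) -> 0
  row 21 [10101]: (0 OR NOT 1) -> 0
  row 22 [10110]: (0 OR NOT 1) -> 0
  row 23 [10111]: (0 OR NOT 1) -> 0
  row 24 [11000]: (1 OR NOT 0) -> 1
  row 25 [11001]: (1 OR NOT 0) -> 1
  row 26 [11010]: (1 OR NOT 0) -> 1
  row 27 [11011]: (1 OR NOT 0) -> 1
  row 28 [11100]: (1 OR NOT 1) -> 1
  row 29 [11101]: (1 OR NOT 1) -> 1
  row 30 [11110]: (1 OR NOT 1) -> 1
  row 31 [11111]: (1 OR NOT 1) -> 1
Full result column, 4 rows per line (a,b,c fixed per line; d,e runs 00..11 left to right):
  rows 0-3 [a,b,c=000]: 1111  = hex F
  rows 4-7 [a,b,c=001]: 0000  = hex 0
  rows 8-11 [a,b,c=010]: 1111  = hex F
  rows 12-15 [a,b,c=011]: 1111  = hex F
  rows 16-19 [a,b,c=100]: 1111  = hex F
  rows 20-23 [a,b,c=101]: 0000  = hex 0
  rows 24-27 [a,b,c=110]: 1111  = hex F
  rows 28-31 [a,b,c=111]: 1111  = hex F
Output column (row 0 .. row 31) = 11110000111111111111000011111111
Output column grouped in 4s = 1111 0000 1111 1111 1111 0000 1111 1111 = 0xF0FFF0FF
Convert to decimal digit by digit (value = value*16 + digit):
  F -> 15
  15*16 + 0 = 240
  240*16 + 15 (F) = 3855
  3855*16 + 15 (F) = 61695
  61695*16 + 15 (F) = 987135
  987135*16 + 0 = 15794160
  15794160*16 + 15 (F) = 252706575
  252706575*16 + 15 (F) = 4043305215
Decimal = 4043305215

4043305215


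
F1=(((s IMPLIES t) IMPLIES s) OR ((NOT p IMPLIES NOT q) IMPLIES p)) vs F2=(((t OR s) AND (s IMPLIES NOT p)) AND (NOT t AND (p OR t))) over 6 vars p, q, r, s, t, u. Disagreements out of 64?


F1 = (((s IMPLIES t) IMPLIES s) OR ((NOT p IMPLIES NOT q) IMPLIES p))
F2 = (((t OR s) AND (s IMPLIES NOT p)) AND (NOT t AND (p OR t)))
Evaluate both on each of 64 rows (bits = p,q,r,s,t,u):
  row 0 [000000]: F1=0 F2=0 -> 0
  row 1 [000001]: F1=0 F2=0 -> 0
  row 2 [000010]: F1=0 F2=0 -> 0
  row 3 [000011]: F1=0 F2=0 -> 0
  row 4 [000100]: F1=1 F2=0 (differ) -> 1
  (every remaining row is evaluated the same way; all 64 results are listed next)
Full result column, 8 rows per line (p,q,r fixed per line; s,t,u runs 000..111 left to right):
  rows 0-7 [p,q,r=000]: 00001111  (ones: 4)
  rows 8-15 [p,q,r=001]: 00001111  (ones: 4)
  rows 16-23 [p,q,r=010]: 11111111  (ones: 8)
  rows 24-31 [p,q,r=011]: 11111111  (ones: 8)
  rows 32-39 [p,q,r=100]: 11111111  (ones: 8)
  rows 40-47 [p,q,r=101]: 11111111  (ones: 8)
  rows 48-55 [p,q,r=110]: 11111111  (ones: 8)
  rows 56-63 [p,q,r=111]: 11111111  (ones: 8)
Disagreements = 4+4+8+8+8+8+8+8 = 56

56


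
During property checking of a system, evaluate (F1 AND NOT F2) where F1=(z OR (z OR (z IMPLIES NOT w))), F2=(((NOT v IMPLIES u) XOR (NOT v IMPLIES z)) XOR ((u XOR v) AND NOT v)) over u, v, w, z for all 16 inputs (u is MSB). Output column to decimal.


F1 = (z OR (z OR (z IMPLIES NOT w)))
F2 = (((NOT v IMPLIES u) XOR (NOT v IMPLIES z)) XOR ((u XOR v) AND NOT v))
Counterexample to F1=>F2 is where F1=1 and F2=0.
Evaluate each row (bits = u,v,w,z, MSB first):
  row 0 [0000]: F1=1 F2=0 -> F1&~F2 -> 1
  row 1 [0001]: F1=1 F2=1 -> F1&~F2 -> 0
  row 2 [0010]: F1=1 F2=0 -> F1&~F2 -> 1
  row 3 [0011]: F1=1 F2=1 -> F1&~F2 -> 0
  row 4 [0100]: F1=1 F2=0 -> F1&~F2 -> 1
  row 5 [0101]: F1=1 F2=0 -> F1&~F2 -> 1
  row 6 [0110]: F1=1 F2=0 -> F1&~F2 -> 1
  row 7 [0111]: F1=1 F2=0 -> F1&~F2 -> 1
  row 8 [1000]: F1=1 F2=0 -> F1&~F2 -> 1
  row 9 [1001]: F1=1 F2=1 -> F1&~F2 -> 0
  row 10 [1010]: F1=1 F2=0 -> F1&~F2 -> 1
  row 11 [1011]: F1=1 F2=1 -> F1&~F2 -> 0
  row 12 [1100]: F1=1 F2=0 -> F1&~F2 -> 1
  row 13 [1101]: F1=1 F2=0 -> F1&~F2 -> 1
  row 14 [1110]: F1=1 F2=0 -> F1&~F2 -> 1
  row 15 [1111]: F1=1 F2=0 -> F1&~F2 -> 1
Full result column, 4 rows per line (u,v fixed per line; w,z runs 00..11 left to right):
  rows 0-3 [u,v=00]: 1010  = hex A
  rows 4-7 [u,v=01]: 1111  = hex F
  rows 8-11 [u,v=10]: 1010  = hex A
  rows 12-15 [u,v=11]: 1111  = hex F
Counterexample vector (row 0 .. row 15) = 1010111110101111
Output column grouped in 4s = 1010 1111 1010 1111 = 0xAFAF
Convert to decimal digit by digit (value = value*16 + digit):
  A -> 10
  10*16 + 15 (F) = 175
  175*16 + 10 (A) = 2810
  2810*16 + 15 (F) = 44975
Decimal = 44975

44975


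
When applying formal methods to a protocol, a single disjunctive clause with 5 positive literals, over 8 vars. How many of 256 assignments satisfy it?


Step 1: Total=2^8=256
Step 2: Unsat when all 5 false: 2^3=8
Step 3: Sat=256-8=248

248


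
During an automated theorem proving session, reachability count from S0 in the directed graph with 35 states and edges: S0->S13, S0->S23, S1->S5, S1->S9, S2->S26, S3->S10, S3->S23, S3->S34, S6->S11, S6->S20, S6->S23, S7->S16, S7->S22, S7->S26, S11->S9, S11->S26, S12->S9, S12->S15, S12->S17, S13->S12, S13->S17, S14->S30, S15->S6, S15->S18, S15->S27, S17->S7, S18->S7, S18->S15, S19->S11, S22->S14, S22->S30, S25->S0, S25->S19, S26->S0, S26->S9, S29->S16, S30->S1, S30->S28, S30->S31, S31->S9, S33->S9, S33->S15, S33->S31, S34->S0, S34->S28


BFS from S0:
  layer 0: {S0}
  layer 1: {S13, S23}
  layer 2: {S12, S17}
  layer 3: {S7, S9, S15}
  layer 4: {S6, S16, S18, S22, S26, S27}
  layer 5: {S11, S14, S20, S30}
  layer 6: {S1, S28, S31}
  layer 7: {S5}
Reachable set: {S0, S1, S5, S6, S7, S9, S11, S12, S13, S14, S15, S16, S17, S18, S20, S22, S23, S26, S27, S28, S30, S31}
Count = 22

22


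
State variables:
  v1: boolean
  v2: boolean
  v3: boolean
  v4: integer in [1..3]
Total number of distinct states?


State space = product of domain sizes of all variables.
Domain sizes:
  v1 (boolean): 2
  v2 (boolean): 2
  v3 (boolean): 2
  v4 (integer in [1..3]): 3
Product = 2 * 2 * 2 * 3 = 24

24


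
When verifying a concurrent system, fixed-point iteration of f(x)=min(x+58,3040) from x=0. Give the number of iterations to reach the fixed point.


Step 1: x=0, cap=3040, increment=58
Step 2: x grows by 58 each step until capped at 3040; fixed point is x=3040
Step 3: iterations = ceil(3040/58) = 53

53


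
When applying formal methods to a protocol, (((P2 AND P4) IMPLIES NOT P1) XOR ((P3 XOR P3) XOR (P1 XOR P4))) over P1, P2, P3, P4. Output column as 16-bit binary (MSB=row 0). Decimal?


Formula: (((P2 AND P4) IMPLIES NOT P1) XOR ((P3 XOR P3) XOR (P1 XOR P4))) over P1, P2, P3, P4 (16 rows)
Evaluate each row (bits = P1,P2,P3,P4, MSB first):
  row 0 [0000]: (((0 AND 0) IMPLIES NOT 0) XOR ((0 XOR 0) XOR (0 XOR 0))) -> 1
  row 1 [0001]: (((0 AND 1) IMPLIES NOT 0) XOR ((0 XOR 0) XOR (0 XOR 1))) -> 0
  row 2 [0010]: (((0 AND 0) IMPLIES NOT 0) XOR ((1 XOR 1) XOR (0 XOR 0))) -> 1
  row 3 [0011]: (((0 AND 1) IMPLIES NOT 0) XOR ((1 XOR 1) XOR (0 XOR 1))) -> 0
  row 4 [0100]: (((1 AND 0) IMPLIES NOT 0) XOR ((0 XOR 0) XOR (0 XOR 0))) -> 1
  row 5 [0101]: (((1 AND 1) IMPLIES NOT 0) XOR ((0 XOR 0) XOR (0 XOR 1))) -> 0
  row 6 [0110]: (((1 AND 0) IMPLIES NOT 0) XOR ((1 XOR 1) XOR (0 XOR 0))) -> 1
  row 7 [0111]: (((1 AND 1) IMPLIES NOT 0) XOR ((1 XOR 1) XOR (0 XOR 1))) -> 0
  row 8 [1000]: (((0 AND 0) IMPLIES NOT 1) XOR ((0 XOR 0) XOR (1 XOR 0))) -> 0
  row 9 [1001]: (((0 AND 1) IMPLIES NOT 1) XOR ((0 XOR 0) XOR (1 XOR 1))) -> 1
  row 10 [1010]: (((0 AND 0) IMPLIES NOT 1) XOR ((1 XOR 1) XOR (1 XOR 0))) -> 0
  row 11 [1011]: (((0 AND 1) IMPLIES NOT 1) XOR ((1 XOR 1) XOR (1 XOR 1))) -> 1
  row 12 [1100]: (((1 AND 0) IMPLIES NOT 1) XOR ((0 XOR 0) XOR (1 XOR 0))) -> 0
  row 13 [1101]: (((1 AND 1) IMPLIES NOT 1) XOR ((0 XOR 0) XOR (1 XOR 1))) -> 0
  row 14 [1110]: (((1 AND 0) IMPLIES NOT 1) XOR ((1 XOR 1) XOR (1 XOR 0))) -> 0
  row 15 [1111]: (((1 AND 1) IMPLIES NOT 1) XOR ((1 XOR 1) XOR (1 XOR 1))) -> 0
Full result column, 4 rows per line (P1,P2 fixed per line; P3,P4 runs 00..11 left to right):
  rows 0-3 [P1,P2=00]: 1010  = hex A
  rows 4-7 [P1,P2=01]: 1010  = hex A
  rows 8-11 [P1,P2=10]: 0101  = hex 5
  rows 12-15 [P1,P2=11]: 0000  = hex 0
Output column (row 0 .. row 15) = 1010101001010000
Output column grouped in 4s = 1010 1010 0101 0000 = 0xAA50
Convert to decimal digit by digit (value = value*16 + digit):
  A -> 10
  10*16 + 10 (A) = 170
  170*16 + 5 = 2725
  2725*16 + 0 = 43600
Decimal = 43600

43600


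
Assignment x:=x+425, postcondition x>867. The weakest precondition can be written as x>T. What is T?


Formula: wp(x:=E, P) = P[E/x] (substitute E for x in postcondition)
Step 1: Postcondition: x>867
Step 2: Substitute x+425 for x: x+425>867
Step 3: Solve for x: x > 867-425 = 442

442


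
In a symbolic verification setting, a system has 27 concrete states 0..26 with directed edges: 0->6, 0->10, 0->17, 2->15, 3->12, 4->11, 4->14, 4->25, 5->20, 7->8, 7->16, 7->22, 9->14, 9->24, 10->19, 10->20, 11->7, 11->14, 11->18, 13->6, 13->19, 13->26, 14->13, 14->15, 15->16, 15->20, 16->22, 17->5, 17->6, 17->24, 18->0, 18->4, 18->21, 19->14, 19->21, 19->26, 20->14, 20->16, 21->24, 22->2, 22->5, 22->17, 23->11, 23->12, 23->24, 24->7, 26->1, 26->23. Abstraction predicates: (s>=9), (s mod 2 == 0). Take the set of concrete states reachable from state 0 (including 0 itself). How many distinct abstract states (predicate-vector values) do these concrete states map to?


BFS from 0:
Concrete reachable: {0, 1, 2, 4, 5, 6, 7, 8, 10, 11, 12, 13, 14, 15, 16, 17, 18, 19, 20, 21, 22, 23, 24, 25, 26}
Abstract via predicates (s>=9), (s mod 2 == 0):
  (0,0) <- {1, 5, 7}
  (0,1) <- {0, 2, 4, 6, 8}
  (1,0) <- {11, 13, 15, 17, 19, 21, 23, 25}
  (1,1) <- {10, 12, 14, 16, 18, 20, 22, 24, 26}
Distinct abstract states = 4

4


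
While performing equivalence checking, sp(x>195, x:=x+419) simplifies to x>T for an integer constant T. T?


Formula: sp(P, x:=E) = exists old_x. (x = E[old_x/x]) AND P[old_x/x] (old_x is the value of x before the assignment; eliminate old_x by solving x = E[old_x/x] for old_x)
Step 1: Precondition P: x>195, i.e. old_x > 195
Step 2: Assignment gives x = old_x + 419, so old_x = x - 419
Step 3: Substitute into P: x - 419 > 195
Step 4: Simplify: x > 195+419 = 614

614


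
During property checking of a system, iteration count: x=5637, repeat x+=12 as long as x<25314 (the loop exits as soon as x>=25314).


Step 1: x goes from 5637 toward 25314 by 12; the body runs while x<25314, so iterations = ceil((bound-start)/step)
Step 2: Distance=19677
Step 3: ceil(19677/12)=1640

1640


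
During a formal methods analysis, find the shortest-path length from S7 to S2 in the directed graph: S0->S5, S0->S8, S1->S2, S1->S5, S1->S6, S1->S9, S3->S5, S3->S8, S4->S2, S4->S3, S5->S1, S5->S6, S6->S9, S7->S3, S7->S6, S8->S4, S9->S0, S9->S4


BFS layer-by-layer from S7:
  dist 0: {S7}
  dist 1: {S3, S6}
  dist 2: {S5, S8, S9}
  dist 3: {S0, S1, S4}
  dist 4: {S2}
  -> S2 reached at distance 4
Shortest path length = 4

4


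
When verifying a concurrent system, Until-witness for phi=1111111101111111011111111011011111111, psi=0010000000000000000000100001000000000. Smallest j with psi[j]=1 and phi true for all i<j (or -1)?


(phi U psi) at 0: need smallest j with psi[j]=1 and phi[i]=1 for all i in [0,j).
Scan from step 0:
  step 0: phi=1, psi=0 -> continue
  step 1: phi=1, psi=0 -> continue
  step 2: psi=1 and phi held for [0,2) -> witness found
Witness step = 2

2


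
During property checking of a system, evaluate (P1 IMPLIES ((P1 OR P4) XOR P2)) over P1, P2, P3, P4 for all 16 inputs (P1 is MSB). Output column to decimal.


Formula: (P1 IMPLIES ((P1 OR P4) XOR P2)) over P1, P2, P3, P4 (16 rows)
Evaluate each row (bits = P1,P2,P3,P4, MSB first):
  row 0 [0000]: (0 IMPLIES ((0 OR 0) XOR 0)) -> 1
  row 1 [0001]: (0 IMPLIES ((0 OR 1) XOR 0)) -> 1
  row 2 [0010]: (0 IMPLIES ((0 OR 0) XOR 0)) -> 1
  row 3 [0011]: (0 IMPLIES ((0 OR 1) XOR 0)) -> 1
  row 4 [0100]: (0 IMPLIES ((0 OR 0) XOR 1)) -> 1
  row 5 [0101]: (0 IMPLIES ((0 OR 1) XOR 1)) -> 1
  row 6 [0110]: (0 IMPLIES ((0 OR 0) XOR 1)) -> 1
  row 7 [0111]: (0 IMPLIES ((0 OR 1) XOR 1)) -> 1
  row 8 [1000]: (1 IMPLIES ((1 OR 0) XOR 0)) -> 1
  row 9 [1001]: (1 IMPLIES ((1 OR 1) XOR 0)) -> 1
  row 10 [1010]: (1 IMPLIES ((1 OR 0) XOR 0)) -> 1
  row 11 [1011]: (1 IMPLIES ((1 OR 1) XOR 0)) -> 1
  row 12 [1100]: (1 IMPLIES ((1 OR 0) XOR 1)) -> 0
  row 13 [1101]: (1 IMPLIES ((1 OR 1) XOR 1)) -> 0
  row 14 [1110]: (1 IMPLIES ((1 OR 0) XOR 1)) -> 0
  row 15 [1111]: (1 IMPLIES ((1 OR 1) XOR 1)) -> 0
Full result column, 4 rows per line (P1,P2 fixed per line; P3,P4 runs 00..11 left to right):
  rows 0-3 [P1,P2=00]: 1111  = hex F
  rows 4-7 [P1,P2=01]: 1111  = hex F
  rows 8-11 [P1,P2=10]: 1111  = hex F
  rows 12-15 [P1,P2=11]: 0000  = hex 0
Output column (row 0 .. row 15) = 1111111111110000
Output column grouped in 4s = 1111 1111 1111 0000 = 0xFFF0
Convert to decimal digit by digit (value = value*16 + digit):
  F -> 15
  15*16 + 15 (F) = 255
  255*16 + 15 (F) = 4095
  4095*16 + 0 = 65520
Decimal = 65520

65520


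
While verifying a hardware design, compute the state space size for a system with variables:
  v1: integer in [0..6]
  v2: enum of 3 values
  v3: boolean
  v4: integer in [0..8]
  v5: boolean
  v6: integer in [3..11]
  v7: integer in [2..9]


State space = product of domain sizes of all variables.
Domain sizes:
  v1 (integer in [0..6]): 7
  v2 (enum of 3 values): 3
  v3 (boolean): 2
  v4 (integer in [0..8]): 9
  v5 (boolean): 2
  v6 (integer in [3..11]): 9
  v7 (integer in [2..9]): 8
Product = 7 * 3 * 2 * 9 * 2 * 9 * 8 = 54432

54432


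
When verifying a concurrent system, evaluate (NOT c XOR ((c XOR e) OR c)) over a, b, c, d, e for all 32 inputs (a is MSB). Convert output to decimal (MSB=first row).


Formula: (NOT c XOR ((c XOR e) OR c)) over a, b, c, d, e (32 rows)
Evaluate each row (bits = a,b,c,d,e, MSB first):
  row 0 [00000]: (NOT 0 XOR ((0 XOR 0) OR 0)) -> 1
  row 1 [00001]: (NOT 0 XOR ((0 XOR 1) OR 0)) -> 0
  row 2 [00010]: (NOT 0 XOR ((0 XOR 0) OR 0)) -> 1
  row 3 [00011]: (NOT 0 XOR ((0 XOR 1) OR 0)) -> 0
  row 4 [00100]: (NOT 1 XOR ((1 XOR 0) OR 1)) -> 1
  row 5 [00101]: (NOT 1 XOR ((1 XOR 1) OR 1)) -> 1
  row 6 [00110]: (NOT 1 XOR ((1 XOR 0) OR 1)) -> 1
  row 7 [00111]: (NOT 1 XOR ((1 XOR 1) OR 1)) -> 1
  row 8 [01000]: (NOT 0 XOR ((0 XOR 0) OR 0)) -> 1
  row 9 [01001]: (NOT 0 XOR ((0 XOR 1) OR 0)) -> 0
  row 10 [01010]: (NOT 0 XOR ((0 XOR 0) OR 0)) -> 1
  row 11 [01011]: (NOT 0 XOR ((0 XOR 1) OR 0)) -> 0
  row 12 [01100]: (NOT 1 XOR ((1 XOR 0) OR 1)) -> 1
  row 13 [01101]: (NOT 1 XOR ((1 XOR 1) OR 1)) -> 1
  row 14 [01110]: (NOT 1 XOR ((1 XOR 0) OR 1)) -> 1
  row 15 [01111]: (NOT 1 XOR ((1 XOR 1) OR 1)) -> 1
  row 16 [10000]: (NOT 0 XOR ((0 XOR 0) OR 0)) -> 1
  row 17 [10001]: (NOT 0 XOR ((0 XOR 1) OR 0)) -> 0
  row 18 [10010]: (NOT 0 XOR ((0 XOR 0) OR 0)) -> 1
  row 19 [10011]: (NOT 0 XOR ((0 XOR 1) OR 0)) -> 0
  row 20 [10100]: (NOT 1 XOR ((1 XOR 0) OR 1)) -> 1
  row 21 [10101]: (NOT 1 XOR ((1 XOR 1) OR 1)) -> 1
  row 22 [10110]: (NOT 1 XOR ((1 XOR 0) OR 1)) -> 1
  row 23 [10111]: (NOT 1 XOR ((1 XOR 1) OR 1)) -> 1
  row 24 [11000]: (NOT 0 XOR ((0 XOR 0) OR 0)) -> 1
  row 25 [11001]: (NOT 0 XOR ((0 XOR 1) OR 0)) -> 0
  row 26 [11010]: (NOT 0 XOR ((0 XOR 0) OR 0)) -> 1
  row 27 [11011]: (NOT 0 XOR ((0 XOR 1) OR 0)) -> 0
  row 28 [11100]: (NOT 1 XOR ((1 XOR 0) OR 1)) -> 1
  row 29 [11101]: (NOT 1 XOR ((1 XOR 1) OR 1)) -> 1
  row 30 [11110]: (NOT 1 XOR ((1 XOR 0) OR 1)) -> 1
  row 31 [11111]: (NOT 1 XOR ((1 XOR 1) OR 1)) -> 1
Full result column, 4 rows per line (a,b,c fixed per line; d,e runs 00..11 left to right):
  rows 0-3 [a,b,c=000]: 1010  = hex A
  rows 4-7 [a,b,c=001]: 1111  = hex F
  rows 8-11 [a,b,c=010]: 1010  = hex A
  rows 12-15 [a,b,c=011]: 1111  = hex F
  rows 16-19 [a,b,c=100]: 1010  = hex A
  rows 20-23 [a,b,c=101]: 1111  = hex F
  rows 24-27 [a,b,c=110]: 1010  = hex A
  rows 28-31 [a,b,c=111]: 1111  = hex F
Output column (row 0 .. row 31) = 10101111101011111010111110101111
Output column grouped in 4s = 1010 1111 1010 1111 1010 1111 1010 1111 = 0xAFAFAFAF
Convert to decimal digit by digit (value = value*16 + digit):
  A -> 10
  10*16 + 15 (F) = 175
  175*16 + 10 (A) = 2810
  2810*16 + 15 (F) = 44975
  44975*16 + 10 (A) = 719610
  719610*16 + 15 (F) = 11513775
  11513775*16 + 10 (A) = 184220410
  184220410*16 + 15 (F) = 2947526575
Decimal = 2947526575

2947526575


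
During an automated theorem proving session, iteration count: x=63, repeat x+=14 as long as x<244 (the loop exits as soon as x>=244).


Step 1: x goes from 63 toward 244 by 14; the body runs while x<244, so iterations = ceil((bound-start)/step)
Step 2: Distance=181
Step 3: ceil(181/14)=13

13


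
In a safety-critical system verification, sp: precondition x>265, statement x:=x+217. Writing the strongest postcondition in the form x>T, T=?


Formula: sp(P, x:=E) = exists old_x. (x = E[old_x/x]) AND P[old_x/x] (old_x is the value of x before the assignment; eliminate old_x by solving x = E[old_x/x] for old_x)
Step 1: Precondition P: x>265, i.e. old_x > 265
Step 2: Assignment gives x = old_x + 217, so old_x = x - 217
Step 3: Substitute into P: x - 217 > 265
Step 4: Simplify: x > 265+217 = 482

482


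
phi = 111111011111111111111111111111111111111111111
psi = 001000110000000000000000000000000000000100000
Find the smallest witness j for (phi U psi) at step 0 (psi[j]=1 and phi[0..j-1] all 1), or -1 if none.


(phi U psi) at 0: need smallest j with psi[j]=1 and phi[i]=1 for all i in [0,j).
Scan from step 0:
  step 0: phi=1, psi=0 -> continue
  step 1: phi=1, psi=0 -> continue
  step 2: psi=1 and phi held for [0,2) -> witness found
Witness step = 2

2


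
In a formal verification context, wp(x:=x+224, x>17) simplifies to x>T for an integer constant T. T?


Formula: wp(x:=E, P) = P[E/x] (substitute E for x in postcondition)
Step 1: Postcondition: x>17
Step 2: Substitute x+224 for x: x+224>17
Step 3: Solve for x: x > 17-224 = -207

-207


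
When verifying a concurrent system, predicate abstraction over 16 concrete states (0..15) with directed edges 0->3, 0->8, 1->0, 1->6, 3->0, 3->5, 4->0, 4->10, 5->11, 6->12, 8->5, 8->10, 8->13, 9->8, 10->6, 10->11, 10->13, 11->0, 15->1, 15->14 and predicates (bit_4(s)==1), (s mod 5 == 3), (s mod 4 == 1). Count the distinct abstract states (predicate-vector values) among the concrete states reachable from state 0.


BFS from 0:
Concrete reachable: {0, 3, 5, 6, 8, 10, 11, 12, 13}
Abstract via predicates (bit_4(s)==1), (s mod 5 == 3), (s mod 4 == 1):
  (0,0,0) <- {0, 6, 10, 11, 12}
  (0,0,1) <- {5}
  (0,1,0) <- {3, 8}
  (0,1,1) <- {13}
Distinct abstract states = 4

4


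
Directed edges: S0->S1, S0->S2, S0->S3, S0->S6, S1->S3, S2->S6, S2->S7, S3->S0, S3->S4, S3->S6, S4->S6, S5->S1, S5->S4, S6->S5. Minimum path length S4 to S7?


BFS layer-by-layer from S4:
  dist 0: {S4}
  dist 1: {S6}
  dist 2: {S5}
  dist 3: {S1}
  dist 4: {S3}
  dist 5: {S0}
  dist 6: {S2}
  dist 7: {S7}
  -> S7 reached at distance 7
Shortest path length = 7

7


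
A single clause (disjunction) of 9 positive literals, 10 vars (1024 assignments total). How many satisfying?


Step 1: Total=2^10=1024
Step 2: Unsat when all 9 false: 2^1=2
Step 3: Sat=1024-2=1022

1022


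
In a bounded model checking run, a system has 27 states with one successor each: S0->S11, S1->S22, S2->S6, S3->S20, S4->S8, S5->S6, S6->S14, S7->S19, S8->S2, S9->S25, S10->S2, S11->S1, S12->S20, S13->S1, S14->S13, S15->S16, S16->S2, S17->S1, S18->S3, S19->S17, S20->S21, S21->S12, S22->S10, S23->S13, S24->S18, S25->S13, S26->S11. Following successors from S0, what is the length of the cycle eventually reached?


Trace from S0 until a state repeats:
  S0 -> S11 -> S1 -> S22 -> S10 -> S2 -> S6 -> S14 -> S13 -> S1
S1 first seen at step 2, revisited at step 9.
Cycle length = 9 - 2 = 7

7


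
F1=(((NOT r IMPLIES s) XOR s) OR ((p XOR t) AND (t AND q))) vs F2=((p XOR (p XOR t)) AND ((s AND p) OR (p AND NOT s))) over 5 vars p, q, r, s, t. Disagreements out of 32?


F1 = (((NOT r IMPLIES s) XOR s) OR ((p XOR t) AND (t AND q)))
F2 = ((p XOR (p XOR t)) AND ((s AND p) OR (p AND NOT s)))
Evaluate both on each of 32 rows (bits = p,q,r,s,t):
  row 0 [00000]: F1=0 F2=0 -> 0
  row 1 [00001]: F1=0 F2=0 -> 0
  row 2 [00010]: F1=0 F2=0 -> 0
  row 3 [00011]: F1=0 F2=0 -> 0
  row 4 [00100]: F1=1 F2=0 (differ) -> 1
  row 5 [00101]: F1=1 F2=0 (differ) -> 1
  row 6 [00110]: F1=0 F2=0 -> 0
  row 7 [00111]: F1=0 F2=0 -> 0
  row 8 [01000]: F1=0 F2=0 -> 0
  row 9 [01001]: F1=1 F2=0 (differ) -> 1
  row 10 [01010]: F1=0 F2=0 -> 0
  row 11 [01011]: F1=1 F2=0 (differ) -> 1
  row 12 [01100]: F1=1 F2=0 (differ) -> 1
  row 13 [01101]: F1=1 F2=0 (differ) -> 1
  row 14 [01110]: F1=0 F2=0 -> 0
  row 15 [01111]: F1=1 F2=0 (differ) -> 1
  row 16 [10000]: F1=0 F2=0 -> 0
  row 17 [10001]: F1=0 F2=1 (differ) -> 1
  row 18 [10010]: F1=0 F2=0 -> 0
  row 19 [10011]: F1=0 F2=1 (differ) -> 1
  row 20 [10100]: F1=1 F2=0 (differ) -> 1
  row 21 [10101]: F1=1 F2=1 -> 0
  row 22 [10110]: F1=0 F2=0 -> 0
  row 23 [10111]: F1=0 F2=1 (differ) -> 1
  row 24 [11000]: F1=0 F2=0 -> 0
  row 25 [11001]: F1=0 F2=1 (differ) -> 1
  row 26 [11010]: F1=0 F2=0 -> 0
  row 27 [11011]: F1=0 F2=1 (differ) -> 1
  row 28 [11100]: F1=1 F2=0 (differ) -> 1
  row 29 [11101]: F1=1 F2=1 -> 0
  row 30 [11110]: F1=0 F2=0 -> 0
  row 31 [11111]: F1=0 F2=1 (differ) -> 1
Full result column, 8 rows per line (p,q fixed per line; r,s,t runs 000..111 left to right):
  rows 0-7 [p,q=00]: 00001100  (ones: 2)
  rows 8-15 [p,q=01]: 01011101  (ones: 5)
  rows 16-23 [p,q=10]: 01011001  (ones: 4)
  rows 24-31 [p,q=11]: 01011001  (ones: 4)
Disagreements = 2+5+4+4 = 15

15


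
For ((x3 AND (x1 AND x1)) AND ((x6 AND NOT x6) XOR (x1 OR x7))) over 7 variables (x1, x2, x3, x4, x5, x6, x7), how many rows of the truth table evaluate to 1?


Formula: ((x3 AND (x1 AND x1)) AND ((x6 AND NOT x6) XOR (x1 OR x7))) over 7 vars (128 rows)
Evaluate each row (x1, x2, x3, x4, x5, x6, x7 as bits, MSB first):
  row 0 [0000000]: ((0 AND (0 AND 0)) AND ((0 AND NOT 0) XOR (0 OR 0))) -> 0
  row 1 [0000001]: ((0 AND (0 AND 0)) AND ((0 AND NOT 0) XOR (0 OR 1))) -> 0
  row 2 [0000010]: ((0 AND (0 AND 0)) AND ((1 AND NOT 1) XOR (0 OR 0))) -> 0
  row 3 [0000011]: ((0 AND (0 AND 0)) AND ((1 AND NOT 1) XOR (0 OR 1))) -> 0
  row 4 [0000100]: ((0 AND (0 AND 0)) AND ((0 AND NOT 0) XOR (0 OR 0))) -> 0
  (every remaining row is evaluated the same way; all 128 results are listed next)
Full result column, 8 rows per line (x1,x2,x3,x4 fixed per line; x5,x6,x7 runs 000..111 left to right):
  rows 0-7 [x1,x2,x3,x4=0000]: 00000000  (ones: 0)
  rows 8-15 [x1,x2,x3,x4=0001]: 00000000  (ones: 0)
  rows 16-23 [x1,x2,x3,x4=0010]: 00000000  (ones: 0)
  rows 24-31 [x1,x2,x3,x4=0011]: 00000000  (ones: 0)
  rows 32-39 [x1,x2,x3,x4=0100]: 00000000  (ones: 0)
  rows 40-47 [x1,x2,x3,x4=0101]: 00000000  (ones: 0)
  rows 48-55 [x1,x2,x3,x4=0110]: 00000000  (ones: 0)
  rows 56-63 [x1,x2,x3,x4=0111]: 00000000  (ones: 0)
  rows 64-71 [x1,x2,x3,x4=1000]: 00000000  (ones: 0)
  rows 72-79 [x1,x2,x3,x4=1001]: 00000000  (ones: 0)
  rows 80-87 [x1,x2,x3,x4=1010]: 11111111  (ones: 8)
  rows 88-95 [x1,x2,x3,x4=1011]: 11111111  (ones: 8)
  rows 96-103 [x1,x2,x3,x4=1100]: 00000000  (ones: 0)
  rows 104-111 [x1,x2,x3,x4=1101]: 00000000  (ones: 0)
  rows 112-119 [x1,x2,x3,x4=1110]: 11111111  (ones: 8)
  rows 120-127 [x1,x2,x3,x4=1111]: 11111111  (ones: 8)
Count of 1-rows = 0+0+0+0+0+0+0+0+0+0+8+8+0+0+8+8 = 32

32


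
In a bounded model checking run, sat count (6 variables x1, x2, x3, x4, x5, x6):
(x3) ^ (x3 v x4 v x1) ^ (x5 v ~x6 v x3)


CNF with 3 clauses over 6 vars (64 assignments).
An assignment satisfies CNF iff every clause has >=1 true literal.
Check each row (bits = x1,x2,x3,x4,x5,x6; clause T/F shown):
  row 0 [000000]: clauses=FFT -> 0
  row 1 [000001]: clauses=FFF -> 0
  row 2 [000010]: clauses=FFT -> 0
  row 3 [000011]: clauses=FFT -> 0
  row 4 [000100]: clauses=FTT -> 0
  (every remaining row is evaluated the same way; all 64 results are listed next)
Full result column, 8 rows per line (x1,x2,x3 fixed per line; x4,x5,x6 runs 000..111 left to right):
  rows 0-7 [x1,x2,x3=000]: 00000000  (ones: 0)
  rows 8-15 [x1,x2,x3=001]: 11111111  (ones: 8)
  rows 16-23 [x1,x2,x3=010]: 00000000  (ones: 0)
  rows 24-31 [x1,x2,x3=011]: 11111111  (ones: 8)
  rows 32-39 [x1,x2,x3=100]: 00000000  (ones: 0)
  rows 40-47 [x1,x2,x3=101]: 11111111  (ones: 8)
  rows 48-55 [x1,x2,x3=110]: 00000000  (ones: 0)
  rows 56-63 [x1,x2,x3=111]: 11111111  (ones: 8)
Satisfying assignments = 0+8+0+8+0+8+0+8 = 32

32


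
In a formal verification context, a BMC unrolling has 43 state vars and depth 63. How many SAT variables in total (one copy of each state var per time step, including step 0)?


BMC unrolls to depth k, creating one copy of each state var for steps 0..k.
Step count = 63 + 1 = 64 (steps 0 through 63)
Vars per step = 43
Total = 43 * 64 = 2752

2752


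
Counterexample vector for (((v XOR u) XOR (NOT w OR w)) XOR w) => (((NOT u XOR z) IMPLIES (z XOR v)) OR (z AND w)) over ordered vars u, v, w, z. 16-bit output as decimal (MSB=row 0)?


F1 = (((v XOR u) XOR (NOT w OR w)) XOR w)
F2 = (((NOT u XOR z) IMPLIES (z XOR v)) OR (z AND w))
Counterexample to F1=>F2 is where F1=1 and F2=0.
Evaluate each row (bits = u,v,w,z, MSB first):
  row 0 [0000]: F1=1 F2=0 -> F1&~F2 -> 1
  row 1 [0001]: F1=1 F2=1 -> F1&~F2 -> 0
  row 2 [0010]: F1=0 F2=0 -> F1&~F2 -> 0
  row 3 [0011]: F1=0 F2=1 -> F1&~F2 -> 0
  row 4 [0100]: F1=0 F2=1 -> F1&~F2 -> 0
  row 5 [0101]: F1=0 F2=1 -> F1&~F2 -> 0
  row 6 [0110]: F1=1 F2=1 -> F1&~F2 -> 0
  row 7 [0111]: F1=1 F2=1 -> F1&~F2 -> 0
  row 8 [1000]: F1=0 F2=1 -> F1&~F2 -> 0
  row 9 [1001]: F1=0 F2=1 -> F1&~F2 -> 0
  row 10 [1010]: F1=1 F2=1 -> F1&~F2 -> 0
  row 11 [1011]: F1=1 F2=1 -> F1&~F2 -> 0
  row 12 [1100]: F1=1 F2=1 -> F1&~F2 -> 0
  row 13 [1101]: F1=1 F2=0 -> F1&~F2 -> 1
  row 14 [1110]: F1=0 F2=1 -> F1&~F2 -> 0
  row 15 [1111]: F1=0 F2=1 -> F1&~F2 -> 0
Full result column, 4 rows per line (u,v fixed per line; w,z runs 00..11 left to right):
  rows 0-3 [u,v=00]: 1000  = hex 8
  rows 4-7 [u,v=01]: 0000  = hex 0
  rows 8-11 [u,v=10]: 0000  = hex 0
  rows 12-15 [u,v=11]: 0100  = hex 4
Counterexample vector (row 0 .. row 15) = 1000000000000100
Output column grouped in 4s = 1000 0000 0000 0100 = 0x8004
Convert to decimal digit by digit (value = value*16 + digit):
  8 -> 8
  8*16 + 0 = 128
  128*16 + 0 = 2048
  2048*16 + 4 = 32772
Decimal = 32772

32772


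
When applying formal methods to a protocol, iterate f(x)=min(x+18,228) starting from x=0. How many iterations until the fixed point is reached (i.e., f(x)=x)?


Step 1: x=0, cap=228, increment=18
Step 2: x grows by 18 each step until capped at 228; fixed point is x=228
Step 3: iterations = ceil(228/18) = 13

13


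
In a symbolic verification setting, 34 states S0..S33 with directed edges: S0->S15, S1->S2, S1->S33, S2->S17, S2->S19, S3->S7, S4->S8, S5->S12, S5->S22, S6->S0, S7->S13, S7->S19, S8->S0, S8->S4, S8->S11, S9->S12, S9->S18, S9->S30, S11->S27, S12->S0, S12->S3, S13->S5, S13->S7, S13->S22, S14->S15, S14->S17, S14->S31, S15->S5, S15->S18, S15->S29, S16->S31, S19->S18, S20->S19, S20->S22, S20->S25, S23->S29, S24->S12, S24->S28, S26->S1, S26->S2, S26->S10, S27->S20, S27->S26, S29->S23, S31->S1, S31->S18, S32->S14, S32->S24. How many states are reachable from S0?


BFS from S0:
  layer 0: {S0}
  layer 1: {S15}
  layer 2: {S5, S18, S29}
  layer 3: {S12, S22, S23}
  layer 4: {S3}
  layer 5: {S7}
  layer 6: {S13, S19}
Reachable set: {S0, S3, S5, S7, S12, S13, S15, S18, S19, S22, S23, S29}
Count = 12

12


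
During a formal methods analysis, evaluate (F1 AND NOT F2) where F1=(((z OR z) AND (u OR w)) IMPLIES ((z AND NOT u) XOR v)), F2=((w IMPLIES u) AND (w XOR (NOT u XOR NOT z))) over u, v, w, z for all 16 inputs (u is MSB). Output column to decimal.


F1 = (((z OR z) AND (u OR w)) IMPLIES ((z AND NOT u) XOR v))
F2 = ((w IMPLIES u) AND (w XOR (NOT u XOR NOT z)))
Counterexample to F1=>F2 is where F1=1 and F2=0.
Evaluate each row (bits = u,v,w,z, MSB first):
  row 0 [0000]: F1=1 F2=0 -> F1&~F2 -> 1
  row 1 [0001]: F1=1 F2=1 -> F1&~F2 -> 0
  row 2 [0010]: F1=1 F2=0 -> F1&~F2 -> 1
  row 3 [0011]: F1=1 F2=0 -> F1&~F2 -> 1
  row 4 [0100]: F1=1 F2=0 -> F1&~F2 -> 1
  row 5 [0101]: F1=1 F2=1 -> F1&~F2 -> 0
  row 6 [0110]: F1=1 F2=0 -> F1&~F2 -> 1
  row 7 [0111]: F1=0 F2=0 -> F1&~F2 -> 0
  row 8 [1000]: F1=1 F2=1 -> F1&~F2 -> 0
  row 9 [1001]: F1=0 F2=0 -> F1&~F2 -> 0
  row 10 [1010]: F1=1 F2=0 -> F1&~F2 -> 1
  row 11 [1011]: F1=0 F2=1 -> F1&~F2 -> 0
  row 12 [1100]: F1=1 F2=1 -> F1&~F2 -> 0
  row 13 [1101]: F1=1 F2=0 -> F1&~F2 -> 1
  row 14 [1110]: F1=1 F2=0 -> F1&~F2 -> 1
  row 15 [1111]: F1=1 F2=1 -> F1&~F2 -> 0
Full result column, 4 rows per line (u,v fixed per line; w,z runs 00..11 left to right):
  rows 0-3 [u,v=00]: 1011  = hex B
  rows 4-7 [u,v=01]: 1010  = hex A
  rows 8-11 [u,v=10]: 0010  = hex 2
  rows 12-15 [u,v=11]: 0110  = hex 6
Counterexample vector (row 0 .. row 15) = 1011101000100110
Output column grouped in 4s = 1011 1010 0010 0110 = 0xBA26
Convert to decimal digit by digit (value = value*16 + digit):
  B -> 11
  11*16 + 10 (A) = 186
  186*16 + 2 = 2978
  2978*16 + 6 = 47654
Decimal = 47654

47654


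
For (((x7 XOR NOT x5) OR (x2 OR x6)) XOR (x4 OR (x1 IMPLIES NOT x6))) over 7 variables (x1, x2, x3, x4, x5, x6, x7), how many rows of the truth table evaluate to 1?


Formula: (((x7 XOR NOT x5) OR (x2 OR x6)) XOR (x4 OR (x1 IMPLIES NOT x6))) over 7 vars (128 rows)
Evaluate each row (x1, x2, x3, x4, x5, x6, x7 as bits, MSB first):
  row 0 [0000000]: (((0 XOR NOT 0) OR (0 OR 0)) XOR (0 OR (0 IMPLIES NOT 0))) -> 0
  row 1 [0000001]: (((1 XOR NOT 0) OR (0 OR 0)) XOR (0 OR (0 IMPLIES NOT 0))) -> 1
  row 2 [0000010]: (((0 XOR NOT 0) OR (0 OR 1)) XOR (0 OR (0 IMPLIES NOT 1))) -> 0
  row 3 [0000011]: (((1 XOR NOT 0) OR (0 OR 1)) XOR (0 OR (0 IMPLIES NOT 1))) -> 0
  row 4 [0000100]: (((0 XOR NOT 1) OR (0 OR 0)) XOR (0 OR (0 IMPLIES NOT 0))) -> 1
  (every remaining row is evaluated the same way; all 128 results are listed next)
Full result column, 8 rows per line (x1,x2,x3,x4 fixed per line; x5,x6,x7 runs 000..111 left to right):
  rows 0-7 [x1,x2,x3,x4=0000]: 01001000  (ones: 2)
  rows 8-15 [x1,x2,x3,x4=0001]: 01001000  (ones: 2)
  rows 16-23 [x1,x2,x3,x4=0010]: 01001000  (ones: 2)
  rows 24-31 [x1,x2,x3,x4=0011]: 01001000  (ones: 2)
  rows 32-39 [x1,x2,x3,x4=0100]: 00000000  (ones: 0)
  rows 40-47 [x1,x2,x3,x4=0101]: 00000000  (ones: 0)
  rows 48-55 [x1,x2,x3,x4=0110]: 00000000  (ones: 0)
  rows 56-63 [x1,x2,x3,x4=0111]: 00000000  (ones: 0)
  rows 64-71 [x1,x2,x3,x4=1000]: 01111011  (ones: 6)
  rows 72-79 [x1,x2,x3,x4=1001]: 01001000  (ones: 2)
  rows 80-87 [x1,x2,x3,x4=1010]: 01111011  (ones: 6)
  rows 88-95 [x1,x2,x3,x4=1011]: 01001000  (ones: 2)
  rows 96-103 [x1,x2,x3,x4=1100]: 00110011  (ones: 4)
  rows 104-111 [x1,x2,x3,x4=1101]: 00000000  (ones: 0)
  rows 112-119 [x1,x2,x3,x4=1110]: 00110011  (ones: 4)
  rows 120-127 [x1,x2,x3,x4=1111]: 00000000  (ones: 0)
Count of 1-rows = 2+2+2+2+0+0+0+0+6+2+6+2+4+0+4+0 = 32

32


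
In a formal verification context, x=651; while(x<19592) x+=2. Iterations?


Step 1: x goes from 651 toward 19592 by 2; the body runs while x<19592, so iterations = ceil((bound-start)/step)
Step 2: Distance=18941
Step 3: ceil(18941/2)=9471

9471


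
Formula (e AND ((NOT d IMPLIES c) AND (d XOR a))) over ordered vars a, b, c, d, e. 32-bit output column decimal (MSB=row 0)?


Formula: (e AND ((NOT d IMPLIES c) AND (d XOR a))) over a, b, c, d, e (32 rows)
Evaluate each row (bits = a,b,c,d,e, MSB first):
  row 0 [00000]: (0 AND ((NOT 0 IMPLIES 0) AND (0 XOR 0))) -> 0
  row 1 [00001]: (1 AND ((NOT 0 IMPLIES 0) AND (0 XOR 0))) -> 0
  row 2 [00010]: (0 AND ((NOT 1 IMPLIES 0) AND (1 XOR 0))) -> 0
  row 3 [00011]: (1 AND ((NOT 1 IMPLIES 0) AND (1 XOR 0))) -> 1
  row 4 [00100]: (0 AND ((NOT 0 IMPLIES 1) AND (0 XOR 0))) -> 0
  row 5 [00101]: (1 AND ((NOT 0 IMPLIES 1) AND (0 XOR 0))) -> 0
  row 6 [00110]: (0 AND ((NOT 1 IMPLIES 1) AND (1 XOR 0))) -> 0
  row 7 [00111]: (1 AND ((NOT 1 IMPLIES 1) AND (1 XOR 0))) -> 1
  row 8 [01000]: (0 AND ((NOT 0 IMPLIES 0) AND (0 XOR 0))) -> 0
  row 9 [01001]: (1 AND ((NOT 0 IMPLIES 0) AND (0 XOR 0))) -> 0
  row 10 [01010]: (0 AND ((NOT 1 IMPLIES 0) AND (1 XOR 0))) -> 0
  row 11 [01011]: (1 AND ((NOT 1 IMPLIES 0) AND (1 XOR 0))) -> 1
  row 12 [01100]: (0 AND ((NOT 0 IMPLIES 1) AND (0 XOR 0))) -> 0
  row 13 [01101]: (1 AND ((NOT 0 IMPLIES 1) AND (0 XOR 0))) -> 0
  row 14 [01110]: (0 AND ((NOT 1 IMPLIES 1) AND (1 XOR 0))) -> 0
  row 15 [01111]: (1 AND ((NOT 1 IMPLIES 1) AND (1 XOR 0))) -> 1
  row 16 [10000]: (0 AND ((NOT 0 IMPLIES 0) AND (0 XOR 1))) -> 0
  row 17 [10001]: (1 AND ((NOT 0 IMPLIES 0) AND (0 XOR 1))) -> 0
  row 18 [10010]: (0 AND ((NOT 1 IMPLIES 0) AND (1 XOR 1))) -> 0
  row 19 [10011]: (1 AND ((NOT 1 IMPLIES 0) AND (1 XOR 1))) -> 0
  row 20 [10100]: (0 AND ((NOT 0 IMPLIES 1) AND (0 XOR 1))) -> 0
  row 21 [10101]: (1 AND ((NOT 0 IMPLIES 1) AND (0 XOR 1))) -> 1
  row 22 [10110]: (0 AND ((NOT 1 IMPLIES 1) AND (1 XOR 1))) -> 0
  row 23 [10111]: (1 AND ((NOT 1 IMPLIES 1) AND (1 XOR 1))) -> 0
  row 24 [11000]: (0 AND ((NOT 0 IMPLIES 0) AND (0 XOR 1))) -> 0
  row 25 [11001]: (1 AND ((NOT 0 IMPLIES 0) AND (0 XOR 1))) -> 0
  row 26 [11010]: (0 AND ((NOT 1 IMPLIES 0) AND (1 XOR 1))) -> 0
  row 27 [11011]: (1 AND ((NOT 1 IMPLIES 0) AND (1 XOR 1))) -> 0
  row 28 [11100]: (0 AND ((NOT 0 IMPLIES 1) AND (0 XOR 1))) -> 0
  row 29 [11101]: (1 AND ((NOT 0 IMPLIES 1) AND (0 XOR 1))) -> 1
  row 30 [11110]: (0 AND ((NOT 1 IMPLIES 1) AND (1 XOR 1))) -> 0
  row 31 [11111]: (1 AND ((NOT 1 IMPLIES 1) AND (1 XOR 1))) -> 0
Full result column, 4 rows per line (a,b,c fixed per line; d,e runs 00..11 left to right):
  rows 0-3 [a,b,c=000]: 0001  = hex 1
  rows 4-7 [a,b,c=001]: 0001  = hex 1
  rows 8-11 [a,b,c=010]: 0001  = hex 1
  rows 12-15 [a,b,c=011]: 0001  = hex 1
  rows 16-19 [a,b,c=100]: 0000  = hex 0
  rows 20-23 [a,b,c=101]: 0100  = hex 4
  rows 24-27 [a,b,c=110]: 0000  = hex 0
  rows 28-31 [a,b,c=111]: 0100  = hex 4
Output column (row 0 .. row 31) = 00010001000100010000010000000100
Output column grouped in 4s = 0001 0001 0001 0001 0000 0100 0000 0100 = 0x11110404
Convert to decimal digit by digit (value = value*16 + digit):
  1 -> 1
  1*16 + 1 = 17
  17*16 + 1 = 273
  273*16 + 1 = 4369
  4369*16 + 0 = 69904
  69904*16 + 4 = 1118468
  1118468*16 + 0 = 17895488
  17895488*16 + 4 = 286327812
Decimal = 286327812

286327812


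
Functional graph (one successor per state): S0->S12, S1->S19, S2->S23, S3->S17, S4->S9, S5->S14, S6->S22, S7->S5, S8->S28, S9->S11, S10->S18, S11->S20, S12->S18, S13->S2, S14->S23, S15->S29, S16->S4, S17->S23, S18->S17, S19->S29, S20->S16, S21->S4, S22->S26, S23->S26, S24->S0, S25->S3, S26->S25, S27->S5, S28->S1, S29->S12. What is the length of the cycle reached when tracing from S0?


Trace from S0 until a state repeats:
  S0 -> S12 -> S18 -> S17 -> S23 -> S26 -> S25 -> S3 -> S17
S17 first seen at step 3, revisited at step 8.
Cycle length = 8 - 3 = 5

5


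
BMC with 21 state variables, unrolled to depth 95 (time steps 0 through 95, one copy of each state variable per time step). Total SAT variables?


BMC unrolls to depth k, creating one copy of each state var for steps 0..k.
Step count = 95 + 1 = 96 (steps 0 through 95)
Vars per step = 21
Total = 21 * 96 = 2016

2016


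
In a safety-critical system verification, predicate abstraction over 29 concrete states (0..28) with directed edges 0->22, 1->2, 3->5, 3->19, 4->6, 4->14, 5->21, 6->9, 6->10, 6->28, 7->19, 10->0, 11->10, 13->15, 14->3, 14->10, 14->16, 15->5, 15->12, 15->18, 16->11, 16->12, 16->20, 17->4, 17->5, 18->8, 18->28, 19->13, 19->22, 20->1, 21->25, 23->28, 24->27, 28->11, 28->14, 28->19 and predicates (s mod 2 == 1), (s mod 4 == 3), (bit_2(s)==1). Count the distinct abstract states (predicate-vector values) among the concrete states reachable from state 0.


BFS from 0:
Concrete reachable: {0, 22}
Abstract via predicates (s mod 2 == 1), (s mod 4 == 3), (bit_2(s)==1):
  (0,0,0) <- {0}
  (0,0,1) <- {22}
Distinct abstract states = 2

2
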